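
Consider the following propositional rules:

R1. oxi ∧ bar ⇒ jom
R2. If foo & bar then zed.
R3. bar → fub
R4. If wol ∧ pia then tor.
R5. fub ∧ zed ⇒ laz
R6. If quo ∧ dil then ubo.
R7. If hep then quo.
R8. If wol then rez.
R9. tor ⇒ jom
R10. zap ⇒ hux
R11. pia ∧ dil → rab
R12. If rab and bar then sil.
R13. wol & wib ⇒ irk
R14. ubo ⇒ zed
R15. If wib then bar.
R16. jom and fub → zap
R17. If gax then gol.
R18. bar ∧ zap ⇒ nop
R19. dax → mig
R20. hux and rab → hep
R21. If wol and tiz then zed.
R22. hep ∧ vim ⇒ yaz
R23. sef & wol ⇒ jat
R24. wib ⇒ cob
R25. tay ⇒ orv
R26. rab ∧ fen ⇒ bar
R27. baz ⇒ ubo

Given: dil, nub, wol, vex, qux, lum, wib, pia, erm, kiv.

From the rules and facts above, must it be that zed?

Yes

tor  (by R4: wol, pia)
jom  (by R9: tor)
rab  (by R11: pia, dil)
bar  (by R15: wib)
fub  (by R3: bar)
zap  (by R16: jom, fub)
hux  (by R10: zap)
hep  (by R20: hux, rab)
quo  (by R7: hep)
ubo  (by R6: quo, dil)
zed  (by R14: ubo)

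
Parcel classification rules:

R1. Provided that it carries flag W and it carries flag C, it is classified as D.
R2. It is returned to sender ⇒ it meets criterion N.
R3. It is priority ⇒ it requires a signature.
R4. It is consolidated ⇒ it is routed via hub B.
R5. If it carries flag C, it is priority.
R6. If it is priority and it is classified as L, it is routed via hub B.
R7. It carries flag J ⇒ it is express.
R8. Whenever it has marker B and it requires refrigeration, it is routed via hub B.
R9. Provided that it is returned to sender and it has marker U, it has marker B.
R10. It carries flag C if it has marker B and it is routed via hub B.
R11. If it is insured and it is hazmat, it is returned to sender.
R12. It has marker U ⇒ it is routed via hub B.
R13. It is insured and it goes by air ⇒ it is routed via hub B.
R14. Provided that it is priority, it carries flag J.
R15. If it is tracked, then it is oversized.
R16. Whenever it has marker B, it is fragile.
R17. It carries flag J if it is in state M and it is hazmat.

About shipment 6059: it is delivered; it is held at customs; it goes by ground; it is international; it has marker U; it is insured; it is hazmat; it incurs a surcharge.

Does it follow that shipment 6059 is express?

Yes

By R11 (it is insured, it is hazmat): it is returned to sender.
By R12 (it has marker U): it is routed via hub B.
By R9 (it is returned to sender, it has marker U): it has marker B.
By R10 (it has marker B, it is routed via hub B): it carries flag C.
By R5 (it carries flag C): it is priority.
By R14 (it is priority): it carries flag J.
By R7 (it carries flag J): it is express.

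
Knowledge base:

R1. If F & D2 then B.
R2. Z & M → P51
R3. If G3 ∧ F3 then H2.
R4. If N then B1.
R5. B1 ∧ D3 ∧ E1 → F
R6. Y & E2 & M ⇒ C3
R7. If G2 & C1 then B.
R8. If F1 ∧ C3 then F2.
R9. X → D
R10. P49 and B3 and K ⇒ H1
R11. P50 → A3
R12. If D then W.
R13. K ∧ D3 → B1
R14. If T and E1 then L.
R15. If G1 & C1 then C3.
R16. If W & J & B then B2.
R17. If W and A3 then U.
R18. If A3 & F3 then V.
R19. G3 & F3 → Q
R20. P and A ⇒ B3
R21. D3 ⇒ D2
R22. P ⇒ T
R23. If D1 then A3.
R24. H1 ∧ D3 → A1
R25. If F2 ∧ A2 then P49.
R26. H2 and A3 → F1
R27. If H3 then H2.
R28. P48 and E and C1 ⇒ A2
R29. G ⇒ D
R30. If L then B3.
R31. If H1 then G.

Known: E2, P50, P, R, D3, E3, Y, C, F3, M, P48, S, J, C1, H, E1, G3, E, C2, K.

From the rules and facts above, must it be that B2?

H2  (by R3: G3, F3)
C3  (by R6: Y, E2, M)
A3  (by R11: P50)
B1  (by R13: K, D3)
D2  (by R21: D3)
T  (by R22: P)
F1  (by R26: H2, A3)
A2  (by R28: P48, E, C1)
F  (by R5: B1, D3, E1)
F2  (by R8: F1, C3)
L  (by R14: T, E1)
P49  (by R25: F2, A2)
B3  (by R30: L)
B  (by R1: F, D2)
H1  (by R10: P49, B3, K)
G  (by R31: H1)
D  (by R29: G)
W  (by R12: D)
B2  (by R16: W, J, B)

Yes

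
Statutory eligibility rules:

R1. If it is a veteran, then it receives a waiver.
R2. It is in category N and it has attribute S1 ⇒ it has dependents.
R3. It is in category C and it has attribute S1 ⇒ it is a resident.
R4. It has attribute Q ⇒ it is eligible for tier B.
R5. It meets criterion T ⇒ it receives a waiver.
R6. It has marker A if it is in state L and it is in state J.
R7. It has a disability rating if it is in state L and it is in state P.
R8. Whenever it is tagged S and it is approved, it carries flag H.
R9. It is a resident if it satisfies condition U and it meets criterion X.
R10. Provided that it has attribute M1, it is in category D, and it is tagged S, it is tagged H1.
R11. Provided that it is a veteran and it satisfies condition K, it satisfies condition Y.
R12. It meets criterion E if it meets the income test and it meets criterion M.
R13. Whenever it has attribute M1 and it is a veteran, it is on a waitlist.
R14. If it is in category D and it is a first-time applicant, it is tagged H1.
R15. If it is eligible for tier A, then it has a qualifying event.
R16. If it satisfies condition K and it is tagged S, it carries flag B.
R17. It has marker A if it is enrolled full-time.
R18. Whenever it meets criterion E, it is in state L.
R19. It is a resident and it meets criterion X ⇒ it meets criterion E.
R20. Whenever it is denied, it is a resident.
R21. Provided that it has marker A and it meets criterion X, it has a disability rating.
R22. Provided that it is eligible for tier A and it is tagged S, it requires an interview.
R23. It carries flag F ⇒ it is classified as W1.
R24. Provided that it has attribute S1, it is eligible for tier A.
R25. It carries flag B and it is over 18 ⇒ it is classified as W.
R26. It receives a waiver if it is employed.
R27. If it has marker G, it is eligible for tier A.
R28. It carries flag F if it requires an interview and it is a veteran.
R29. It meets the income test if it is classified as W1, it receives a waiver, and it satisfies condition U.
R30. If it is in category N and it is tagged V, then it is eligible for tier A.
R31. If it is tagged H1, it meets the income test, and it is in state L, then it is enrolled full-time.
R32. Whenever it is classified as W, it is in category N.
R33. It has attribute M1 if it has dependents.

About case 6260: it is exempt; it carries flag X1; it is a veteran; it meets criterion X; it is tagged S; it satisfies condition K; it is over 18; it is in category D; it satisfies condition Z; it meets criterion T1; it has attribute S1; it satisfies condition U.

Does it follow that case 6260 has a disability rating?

By R1 (it is a veteran): it receives a waiver.
By R9 (it satisfies condition U, it meets criterion X): it is a resident.
By R16 (it satisfies condition K, it is tagged S): it carries flag B.
By R19 (it is a resident, it meets criterion X): it meets criterion E.
By R24 (it has attribute S1): it is eligible for tier A.
By R25 (it carries flag B, it is over 18): it is classified as W.
By R32 (it is classified as W): it is in category N.
By R2 (it is in category N, it has attribute S1): it has dependents.
By R18 (it meets criterion E): it is in state L.
By R22 (it is eligible for tier A, it is tagged S): it requires an interview.
By R28 (it requires an interview, it is a veteran): it carries flag F.
By R33 (it has dependents): it has attribute M1.
By R10 (it has attribute M1, it is in category D, it is tagged S): it is tagged H1.
By R23 (it carries flag F): it is classified as W1.
By R29 (it is classified as W1, it receives a waiver, it satisfies condition U): it meets the income test.
By R31 (it is tagged H1, it meets the income test, it is in state L): it is enrolled full-time.
By R17 (it is enrolled full-time): it has marker A.
By R21 (it has marker A, it meets criterion X): it has a disability rating.

Yes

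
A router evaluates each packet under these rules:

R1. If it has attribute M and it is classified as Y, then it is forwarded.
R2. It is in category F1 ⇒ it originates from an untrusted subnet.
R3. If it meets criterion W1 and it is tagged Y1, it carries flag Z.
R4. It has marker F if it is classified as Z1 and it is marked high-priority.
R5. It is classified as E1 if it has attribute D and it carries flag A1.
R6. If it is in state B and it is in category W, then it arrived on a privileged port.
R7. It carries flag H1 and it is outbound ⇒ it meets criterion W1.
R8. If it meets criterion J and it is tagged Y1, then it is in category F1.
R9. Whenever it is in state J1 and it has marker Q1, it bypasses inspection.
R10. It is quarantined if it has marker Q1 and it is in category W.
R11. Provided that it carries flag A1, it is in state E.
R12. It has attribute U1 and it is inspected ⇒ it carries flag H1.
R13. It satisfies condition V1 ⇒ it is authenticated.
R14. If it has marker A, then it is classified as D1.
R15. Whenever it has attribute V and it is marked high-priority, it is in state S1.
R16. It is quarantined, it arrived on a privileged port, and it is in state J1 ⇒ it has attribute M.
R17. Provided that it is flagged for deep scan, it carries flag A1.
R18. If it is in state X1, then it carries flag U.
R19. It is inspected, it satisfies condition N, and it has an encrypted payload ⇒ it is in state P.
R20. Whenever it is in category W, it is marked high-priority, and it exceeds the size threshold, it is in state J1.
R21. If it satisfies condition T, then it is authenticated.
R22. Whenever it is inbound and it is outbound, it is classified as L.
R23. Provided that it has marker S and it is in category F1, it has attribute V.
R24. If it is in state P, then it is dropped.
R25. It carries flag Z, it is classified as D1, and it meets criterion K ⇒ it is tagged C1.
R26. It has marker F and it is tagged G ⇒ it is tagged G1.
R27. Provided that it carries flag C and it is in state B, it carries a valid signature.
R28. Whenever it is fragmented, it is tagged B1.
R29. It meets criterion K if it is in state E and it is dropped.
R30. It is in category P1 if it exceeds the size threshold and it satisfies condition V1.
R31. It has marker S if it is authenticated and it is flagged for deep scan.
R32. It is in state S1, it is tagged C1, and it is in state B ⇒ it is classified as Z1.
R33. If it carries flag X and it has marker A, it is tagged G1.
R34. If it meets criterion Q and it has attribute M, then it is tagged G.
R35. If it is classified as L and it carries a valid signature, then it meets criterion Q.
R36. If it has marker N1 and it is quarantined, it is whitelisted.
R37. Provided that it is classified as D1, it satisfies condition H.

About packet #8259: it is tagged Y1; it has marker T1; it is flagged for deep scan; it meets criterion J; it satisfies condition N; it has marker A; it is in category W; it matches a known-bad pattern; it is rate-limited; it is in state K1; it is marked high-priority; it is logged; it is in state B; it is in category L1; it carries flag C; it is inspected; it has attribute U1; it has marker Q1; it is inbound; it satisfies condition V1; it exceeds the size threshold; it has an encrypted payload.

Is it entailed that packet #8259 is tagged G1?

No

Forward chaining from the given facts derives: arrived on a privileged port, is in category F1, is quarantined, carries flag H1, is authenticated, is classified as D1, carries flag A1, is in state P, is in state J1, is dropped, carries a valid signature, is in category P1, has marker S, satisfies condition H, originates from an untrusted subnet, bypasses inspection, is in state E, has attribute M, has attribute V, meets criterion K, is in state S1.
Rules concluding "it is tagged G1": R26 needs "it has marker F"; R33 needs "it carries flag X" — none of these are established.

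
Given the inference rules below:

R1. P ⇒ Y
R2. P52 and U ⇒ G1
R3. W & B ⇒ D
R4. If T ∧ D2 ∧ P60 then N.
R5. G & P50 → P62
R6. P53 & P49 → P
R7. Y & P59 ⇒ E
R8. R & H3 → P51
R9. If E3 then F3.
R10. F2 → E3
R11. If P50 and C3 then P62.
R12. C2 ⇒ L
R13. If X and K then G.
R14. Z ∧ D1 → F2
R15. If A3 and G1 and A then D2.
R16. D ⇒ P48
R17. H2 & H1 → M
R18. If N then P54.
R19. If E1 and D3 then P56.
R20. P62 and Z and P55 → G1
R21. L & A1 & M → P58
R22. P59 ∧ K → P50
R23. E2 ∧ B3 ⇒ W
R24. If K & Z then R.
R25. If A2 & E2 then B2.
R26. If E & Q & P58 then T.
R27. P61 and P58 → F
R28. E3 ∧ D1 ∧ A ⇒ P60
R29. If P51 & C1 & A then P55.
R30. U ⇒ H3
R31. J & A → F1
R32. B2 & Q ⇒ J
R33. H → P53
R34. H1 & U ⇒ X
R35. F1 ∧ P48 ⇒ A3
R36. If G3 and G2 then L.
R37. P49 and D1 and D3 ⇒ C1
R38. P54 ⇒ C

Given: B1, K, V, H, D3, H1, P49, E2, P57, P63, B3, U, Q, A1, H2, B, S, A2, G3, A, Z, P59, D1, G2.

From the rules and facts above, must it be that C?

F2  (by R14: Z, D1)
M  (by R17: H2, H1)
P50  (by R22: P59, K)
W  (by R23: E2, B3)
R  (by R24: K, Z)
B2  (by R25: A2, E2)
H3  (by R30: U)
J  (by R32: B2, Q)
P53  (by R33: H)
X  (by R34: H1, U)
L  (by R36: G3, G2)
C1  (by R37: P49, D1, D3)
D  (by R3: W, B)
P  (by R6: P53, P49)
P51  (by R8: R, H3)
E3  (by R10: F2)
G  (by R13: X, K)
P48  (by R16: D)
P58  (by R21: L, A1, M)
P60  (by R28: E3, D1, A)
P55  (by R29: P51, C1, A)
F1  (by R31: J, A)
A3  (by R35: F1, P48)
Y  (by R1: P)
P62  (by R5: G, P50)
E  (by R7: Y, P59)
G1  (by R20: P62, Z, P55)
T  (by R26: E, Q, P58)
D2  (by R15: A3, G1, A)
N  (by R4: T, D2, P60)
P54  (by R18: N)
C  (by R38: P54)

Yes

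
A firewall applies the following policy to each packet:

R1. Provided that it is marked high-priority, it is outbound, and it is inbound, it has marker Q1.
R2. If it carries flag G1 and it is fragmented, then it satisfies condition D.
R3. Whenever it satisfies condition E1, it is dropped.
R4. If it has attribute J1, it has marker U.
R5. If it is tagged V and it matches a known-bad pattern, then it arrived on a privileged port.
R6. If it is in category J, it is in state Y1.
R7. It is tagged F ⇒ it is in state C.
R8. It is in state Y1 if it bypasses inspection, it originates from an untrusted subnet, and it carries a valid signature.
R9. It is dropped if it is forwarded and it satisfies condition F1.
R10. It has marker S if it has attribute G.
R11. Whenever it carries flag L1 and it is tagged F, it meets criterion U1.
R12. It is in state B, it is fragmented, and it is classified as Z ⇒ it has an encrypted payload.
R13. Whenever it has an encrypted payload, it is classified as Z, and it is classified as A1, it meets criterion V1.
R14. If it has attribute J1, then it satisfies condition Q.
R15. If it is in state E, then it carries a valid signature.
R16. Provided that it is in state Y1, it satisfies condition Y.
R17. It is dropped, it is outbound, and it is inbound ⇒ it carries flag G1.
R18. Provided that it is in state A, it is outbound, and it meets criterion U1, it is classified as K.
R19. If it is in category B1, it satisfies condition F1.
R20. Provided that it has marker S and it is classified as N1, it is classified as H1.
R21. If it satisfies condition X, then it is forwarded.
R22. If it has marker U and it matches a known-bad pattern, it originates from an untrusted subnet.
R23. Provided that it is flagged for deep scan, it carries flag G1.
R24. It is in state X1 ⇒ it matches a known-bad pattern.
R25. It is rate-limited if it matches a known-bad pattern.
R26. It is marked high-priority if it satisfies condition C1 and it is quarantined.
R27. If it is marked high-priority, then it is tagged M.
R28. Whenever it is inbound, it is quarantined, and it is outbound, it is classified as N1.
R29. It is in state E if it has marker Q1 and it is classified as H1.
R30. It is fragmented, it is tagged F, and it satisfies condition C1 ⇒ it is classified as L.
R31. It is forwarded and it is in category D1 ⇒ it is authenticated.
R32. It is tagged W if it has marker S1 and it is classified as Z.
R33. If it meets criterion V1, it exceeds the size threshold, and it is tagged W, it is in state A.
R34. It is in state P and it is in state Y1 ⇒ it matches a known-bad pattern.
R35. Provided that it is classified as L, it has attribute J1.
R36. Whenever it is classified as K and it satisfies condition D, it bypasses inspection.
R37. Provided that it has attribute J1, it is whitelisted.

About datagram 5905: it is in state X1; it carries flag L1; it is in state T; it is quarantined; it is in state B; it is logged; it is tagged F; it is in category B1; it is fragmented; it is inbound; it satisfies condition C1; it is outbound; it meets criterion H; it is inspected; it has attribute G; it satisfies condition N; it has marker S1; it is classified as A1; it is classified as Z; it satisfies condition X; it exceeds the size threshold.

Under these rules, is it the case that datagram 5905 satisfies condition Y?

By R10 (it has attribute G): it has marker S.
By R11 (it carries flag L1, it is tagged F): it meets criterion U1.
By R12 (it is in state B, it is fragmented, it is classified as Z): it has an encrypted payload.
By R13 (it has an encrypted payload, it is classified as Z, it is classified as A1): it meets criterion V1.
By R19 (it is in category B1): it satisfies condition F1.
By R21 (it satisfies condition X): it is forwarded.
By R24 (it is in state X1): it matches a known-bad pattern.
By R26 (it satisfies condition C1, it is quarantined): it is marked high-priority.
By R28 (it is inbound, it is quarantined, it is outbound): it is classified as N1.
By R30 (it is fragmented, it is tagged F, it satisfies condition C1): it is classified as L.
By R32 (it has marker S1, it is classified as Z): it is tagged W.
By R33 (it meets criterion V1, it exceeds the size threshold, it is tagged W): it is in state A.
By R35 (it is classified as L): it has attribute J1.
By R1 (it is marked high-priority, it is outbound, it is inbound): it has marker Q1.
By R4 (it has attribute J1): it has marker U.
By R9 (it is forwarded, it satisfies condition F1): it is dropped.
By R17 (it is dropped, it is outbound, it is inbound): it carries flag G1.
By R18 (it is in state A, it is outbound, it meets criterion U1): it is classified as K.
By R20 (it has marker S, it is classified as N1): it is classified as H1.
By R22 (it has marker U, it matches a known-bad pattern): it originates from an untrusted subnet.
By R29 (it has marker Q1, it is classified as H1): it is in state E.
By R2 (it carries flag G1, it is fragmented): it satisfies condition D.
By R15 (it is in state E): it carries a valid signature.
By R36 (it is classified as K, it satisfies condition D): it bypasses inspection.
By R8 (it bypasses inspection, it originates from an untrusted subnet, it carries a valid signature): it is in state Y1.
By R16 (it is in state Y1): it satisfies condition Y.

Yes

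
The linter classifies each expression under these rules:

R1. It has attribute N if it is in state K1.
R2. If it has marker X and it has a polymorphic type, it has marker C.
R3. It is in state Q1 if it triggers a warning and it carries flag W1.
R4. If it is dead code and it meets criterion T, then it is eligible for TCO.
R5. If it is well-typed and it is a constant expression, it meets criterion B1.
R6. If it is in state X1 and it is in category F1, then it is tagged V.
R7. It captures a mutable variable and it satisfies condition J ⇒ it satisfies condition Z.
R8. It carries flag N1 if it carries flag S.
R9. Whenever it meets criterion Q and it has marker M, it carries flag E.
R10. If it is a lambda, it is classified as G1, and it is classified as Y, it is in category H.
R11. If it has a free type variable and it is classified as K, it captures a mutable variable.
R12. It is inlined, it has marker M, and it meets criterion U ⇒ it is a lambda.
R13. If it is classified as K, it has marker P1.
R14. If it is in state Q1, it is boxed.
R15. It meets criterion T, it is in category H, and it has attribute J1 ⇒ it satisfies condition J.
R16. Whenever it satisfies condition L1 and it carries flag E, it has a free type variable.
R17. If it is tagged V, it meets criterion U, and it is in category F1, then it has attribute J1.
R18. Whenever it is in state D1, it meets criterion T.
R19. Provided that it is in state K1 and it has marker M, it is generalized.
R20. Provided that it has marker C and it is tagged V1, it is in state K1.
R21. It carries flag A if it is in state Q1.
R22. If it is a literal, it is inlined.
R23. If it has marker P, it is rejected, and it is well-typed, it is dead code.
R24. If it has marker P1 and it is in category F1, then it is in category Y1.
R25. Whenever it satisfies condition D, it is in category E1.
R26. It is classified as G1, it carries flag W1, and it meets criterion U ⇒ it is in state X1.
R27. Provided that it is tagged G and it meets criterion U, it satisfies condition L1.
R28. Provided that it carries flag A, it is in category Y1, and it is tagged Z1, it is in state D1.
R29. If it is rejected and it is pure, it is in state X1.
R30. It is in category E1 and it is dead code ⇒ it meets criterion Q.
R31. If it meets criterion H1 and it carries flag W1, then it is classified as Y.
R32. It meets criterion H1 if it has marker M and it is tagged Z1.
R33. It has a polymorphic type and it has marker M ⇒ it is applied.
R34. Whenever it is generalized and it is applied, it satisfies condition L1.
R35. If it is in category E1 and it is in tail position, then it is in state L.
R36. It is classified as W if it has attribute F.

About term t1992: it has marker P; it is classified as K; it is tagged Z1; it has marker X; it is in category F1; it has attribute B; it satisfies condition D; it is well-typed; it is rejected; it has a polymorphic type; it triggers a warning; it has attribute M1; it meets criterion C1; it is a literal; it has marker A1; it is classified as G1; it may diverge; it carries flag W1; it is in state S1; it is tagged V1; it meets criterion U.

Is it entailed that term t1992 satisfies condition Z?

No

Forward chaining from the given facts derives: has marker C, is in state Q1, has marker P1, is boxed, is in state K1, carries flag A, is inlined, is dead code, is in category Y1, is in category E1, is in state X1, is in state D1, meets criterion Q, has attribute N, is tagged V, has attribute J1, meets criterion T, is eligible for TCO.
The only rule concluding "it satisfies condition Z" is R7, which needs "it captures a mutable variable"; that is never established.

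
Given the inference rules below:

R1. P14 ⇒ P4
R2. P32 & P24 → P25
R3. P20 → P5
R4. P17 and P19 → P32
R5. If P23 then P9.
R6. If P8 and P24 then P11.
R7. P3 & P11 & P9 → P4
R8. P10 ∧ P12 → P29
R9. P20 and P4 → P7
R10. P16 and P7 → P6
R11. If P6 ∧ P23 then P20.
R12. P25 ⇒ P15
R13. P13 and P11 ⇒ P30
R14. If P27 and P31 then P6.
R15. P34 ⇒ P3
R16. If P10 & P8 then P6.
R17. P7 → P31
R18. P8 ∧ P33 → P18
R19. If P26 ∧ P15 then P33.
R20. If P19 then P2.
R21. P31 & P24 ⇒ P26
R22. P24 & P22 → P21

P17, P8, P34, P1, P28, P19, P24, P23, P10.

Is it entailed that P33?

Yes

P32  (by R4: P17, P19)
P9  (by R5: P23)
P11  (by R6: P8, P24)
P3  (by R15: P34)
P6  (by R16: P10, P8)
P25  (by R2: P32, P24)
P4  (by R7: P3, P11, P9)
P20  (by R11: P6, P23)
P15  (by R12: P25)
P7  (by R9: P20, P4)
P31  (by R17: P7)
P26  (by R21: P31, P24)
P33  (by R19: P26, P15)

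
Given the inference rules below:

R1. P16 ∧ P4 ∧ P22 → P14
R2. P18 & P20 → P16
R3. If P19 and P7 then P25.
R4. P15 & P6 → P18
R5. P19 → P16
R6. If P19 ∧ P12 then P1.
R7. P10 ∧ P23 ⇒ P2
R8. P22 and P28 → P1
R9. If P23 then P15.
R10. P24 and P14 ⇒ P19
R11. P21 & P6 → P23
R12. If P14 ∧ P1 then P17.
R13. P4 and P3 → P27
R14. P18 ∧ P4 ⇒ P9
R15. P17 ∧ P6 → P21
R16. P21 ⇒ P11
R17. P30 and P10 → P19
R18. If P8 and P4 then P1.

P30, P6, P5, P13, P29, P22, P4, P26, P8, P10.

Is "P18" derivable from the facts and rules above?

Yes

P19  (by R17: P30, P10)
P1  (by R18: P8, P4)
P16  (by R5: P19)
P14  (by R1: P16, P4, P22)
P17  (by R12: P14, P1)
P21  (by R15: P17, P6)
P23  (by R11: P21, P6)
P15  (by R9: P23)
P18  (by R4: P15, P6)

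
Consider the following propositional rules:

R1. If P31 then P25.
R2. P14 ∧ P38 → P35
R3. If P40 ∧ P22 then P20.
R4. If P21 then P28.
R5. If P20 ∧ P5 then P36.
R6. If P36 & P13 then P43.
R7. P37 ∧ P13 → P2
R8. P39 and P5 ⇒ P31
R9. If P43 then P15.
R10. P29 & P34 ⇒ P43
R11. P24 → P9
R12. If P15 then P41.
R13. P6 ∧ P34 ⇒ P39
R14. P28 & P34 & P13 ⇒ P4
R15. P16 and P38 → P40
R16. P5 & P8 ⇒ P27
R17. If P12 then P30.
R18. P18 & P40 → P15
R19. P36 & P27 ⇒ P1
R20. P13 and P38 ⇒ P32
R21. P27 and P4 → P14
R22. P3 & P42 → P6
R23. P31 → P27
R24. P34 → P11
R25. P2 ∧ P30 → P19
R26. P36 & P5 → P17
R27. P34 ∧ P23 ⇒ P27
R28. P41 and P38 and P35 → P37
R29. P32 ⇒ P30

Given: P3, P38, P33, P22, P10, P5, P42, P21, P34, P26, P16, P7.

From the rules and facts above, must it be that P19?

Forward chaining from the given facts derives: P28, P40, P6, P11, P20, P36, P39, P17, P31, P27, P25, P1.
The only rule concluding P19 is R25, which needs P2; that is never established.

No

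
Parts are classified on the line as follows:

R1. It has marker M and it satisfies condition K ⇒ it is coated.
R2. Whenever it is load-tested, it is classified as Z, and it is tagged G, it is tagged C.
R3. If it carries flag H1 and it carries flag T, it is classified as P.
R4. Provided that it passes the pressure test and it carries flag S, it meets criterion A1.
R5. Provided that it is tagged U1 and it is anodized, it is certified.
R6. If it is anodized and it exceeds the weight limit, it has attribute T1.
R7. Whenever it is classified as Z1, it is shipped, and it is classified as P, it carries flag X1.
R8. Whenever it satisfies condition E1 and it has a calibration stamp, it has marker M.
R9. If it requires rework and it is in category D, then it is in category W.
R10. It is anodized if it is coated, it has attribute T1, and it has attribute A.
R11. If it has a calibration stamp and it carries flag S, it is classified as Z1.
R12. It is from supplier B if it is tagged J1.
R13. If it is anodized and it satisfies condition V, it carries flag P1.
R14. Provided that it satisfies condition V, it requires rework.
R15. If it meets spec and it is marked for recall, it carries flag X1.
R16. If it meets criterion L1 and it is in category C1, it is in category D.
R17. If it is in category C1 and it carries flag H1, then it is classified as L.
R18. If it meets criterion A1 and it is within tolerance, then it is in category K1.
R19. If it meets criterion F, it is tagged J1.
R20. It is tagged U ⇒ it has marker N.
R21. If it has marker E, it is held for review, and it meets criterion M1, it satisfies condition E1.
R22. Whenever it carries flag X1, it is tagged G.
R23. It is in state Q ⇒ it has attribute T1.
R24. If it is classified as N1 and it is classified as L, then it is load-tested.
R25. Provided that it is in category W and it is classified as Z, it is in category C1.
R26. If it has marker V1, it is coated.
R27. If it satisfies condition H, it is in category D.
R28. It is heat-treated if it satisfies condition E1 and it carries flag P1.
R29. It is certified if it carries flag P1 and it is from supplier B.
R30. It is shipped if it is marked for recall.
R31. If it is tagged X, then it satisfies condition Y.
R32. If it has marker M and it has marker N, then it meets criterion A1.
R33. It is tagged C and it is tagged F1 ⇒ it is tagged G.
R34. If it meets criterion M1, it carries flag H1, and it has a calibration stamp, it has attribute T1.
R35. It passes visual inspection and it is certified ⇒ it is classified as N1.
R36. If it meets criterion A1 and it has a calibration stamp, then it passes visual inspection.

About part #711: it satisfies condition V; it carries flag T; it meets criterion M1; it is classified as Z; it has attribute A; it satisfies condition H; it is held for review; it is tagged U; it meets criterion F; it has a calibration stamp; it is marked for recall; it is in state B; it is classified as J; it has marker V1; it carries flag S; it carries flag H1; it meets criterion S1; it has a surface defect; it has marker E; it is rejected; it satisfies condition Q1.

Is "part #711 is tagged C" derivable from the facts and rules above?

By R3 (it carries flag H1, it carries flag T): it is classified as P.
By R11 (it has a calibration stamp, it carries flag S): it is classified as Z1.
By R14 (it satisfies condition V): it requires rework.
By R19 (it meets criterion F): it is tagged J1.
By R20 (it is tagged U): it has marker N.
By R21 (it has marker E, it is held for review, it meets criterion M1): it satisfies condition E1.
By R26 (it has marker V1): it is coated.
By R27 (it satisfies condition H): it is in category D.
By R30 (it is marked for recall): it is shipped.
By R34 (it meets criterion M1, it carries flag H1, it has a calibration stamp): it has attribute T1.
By R7 (it is classified as Z1, it is shipped, it is classified as P): it carries flag X1.
By R8 (it satisfies condition E1, it has a calibration stamp): it has marker M.
By R9 (it requires rework, it is in category D): it is in category W.
By R10 (it is coated, it has attribute T1, it has attribute A): it is anodized.
By R12 (it is tagged J1): it is from supplier B.
By R13 (it is anodized, it satisfies condition V): it carries flag P1.
By R22 (it carries flag X1): it is tagged G.
By R25 (it is in category W, it is classified as Z): it is in category C1.
By R29 (it carries flag P1, it is from supplier B): it is certified.
By R32 (it has marker M, it has marker N): it meets criterion A1.
By R36 (it meets criterion A1, it has a calibration stamp): it passes visual inspection.
By R17 (it is in category C1, it carries flag H1): it is classified as L.
By R35 (it passes visual inspection, it is certified): it is classified as N1.
By R24 (it is classified as N1, it is classified as L): it is load-tested.
By R2 (it is load-tested, it is classified as Z, it is tagged G): it is tagged C.

Yes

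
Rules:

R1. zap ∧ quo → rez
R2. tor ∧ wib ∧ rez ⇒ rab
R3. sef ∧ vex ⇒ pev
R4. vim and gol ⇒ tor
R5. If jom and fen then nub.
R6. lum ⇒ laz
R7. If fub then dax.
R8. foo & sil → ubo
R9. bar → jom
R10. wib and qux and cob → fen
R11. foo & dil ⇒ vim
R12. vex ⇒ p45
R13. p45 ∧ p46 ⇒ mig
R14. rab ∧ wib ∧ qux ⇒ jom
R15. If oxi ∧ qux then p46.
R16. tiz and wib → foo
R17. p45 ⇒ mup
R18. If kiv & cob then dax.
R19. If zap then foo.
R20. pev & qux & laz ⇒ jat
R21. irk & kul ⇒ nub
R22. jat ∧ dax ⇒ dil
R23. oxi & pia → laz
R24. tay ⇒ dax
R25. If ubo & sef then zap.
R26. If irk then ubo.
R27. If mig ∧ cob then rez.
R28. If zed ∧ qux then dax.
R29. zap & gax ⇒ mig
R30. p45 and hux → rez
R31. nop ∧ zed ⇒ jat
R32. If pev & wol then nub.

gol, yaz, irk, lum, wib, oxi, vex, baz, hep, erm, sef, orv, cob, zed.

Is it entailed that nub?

Forward chaining from the given facts derives: pev, laz, p45, mup, ubo, zap, foo.
Rules concluding nub: R5 needs jom; R21 needs kul; R32 needs wol — none of these are established.

No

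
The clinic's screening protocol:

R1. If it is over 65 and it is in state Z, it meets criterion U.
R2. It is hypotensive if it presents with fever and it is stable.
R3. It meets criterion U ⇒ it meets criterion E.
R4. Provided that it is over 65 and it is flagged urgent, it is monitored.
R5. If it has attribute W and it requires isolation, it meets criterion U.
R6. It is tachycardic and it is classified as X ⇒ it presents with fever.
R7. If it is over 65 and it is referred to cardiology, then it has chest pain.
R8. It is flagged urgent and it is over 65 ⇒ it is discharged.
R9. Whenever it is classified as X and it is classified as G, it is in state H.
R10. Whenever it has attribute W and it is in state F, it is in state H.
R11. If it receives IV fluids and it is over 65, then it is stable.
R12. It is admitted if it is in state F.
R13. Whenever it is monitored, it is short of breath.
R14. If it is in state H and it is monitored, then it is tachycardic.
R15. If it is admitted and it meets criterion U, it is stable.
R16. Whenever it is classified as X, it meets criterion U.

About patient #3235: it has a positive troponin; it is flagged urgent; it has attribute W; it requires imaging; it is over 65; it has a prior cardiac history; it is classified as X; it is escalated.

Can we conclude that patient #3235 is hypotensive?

Forward chaining from the given facts derives: is monitored, is discharged, is short of breath, meets criterion U, meets criterion E.
The only rule concluding "it is hypotensive" is R2, which needs "it presents with fever"; that is never established.

No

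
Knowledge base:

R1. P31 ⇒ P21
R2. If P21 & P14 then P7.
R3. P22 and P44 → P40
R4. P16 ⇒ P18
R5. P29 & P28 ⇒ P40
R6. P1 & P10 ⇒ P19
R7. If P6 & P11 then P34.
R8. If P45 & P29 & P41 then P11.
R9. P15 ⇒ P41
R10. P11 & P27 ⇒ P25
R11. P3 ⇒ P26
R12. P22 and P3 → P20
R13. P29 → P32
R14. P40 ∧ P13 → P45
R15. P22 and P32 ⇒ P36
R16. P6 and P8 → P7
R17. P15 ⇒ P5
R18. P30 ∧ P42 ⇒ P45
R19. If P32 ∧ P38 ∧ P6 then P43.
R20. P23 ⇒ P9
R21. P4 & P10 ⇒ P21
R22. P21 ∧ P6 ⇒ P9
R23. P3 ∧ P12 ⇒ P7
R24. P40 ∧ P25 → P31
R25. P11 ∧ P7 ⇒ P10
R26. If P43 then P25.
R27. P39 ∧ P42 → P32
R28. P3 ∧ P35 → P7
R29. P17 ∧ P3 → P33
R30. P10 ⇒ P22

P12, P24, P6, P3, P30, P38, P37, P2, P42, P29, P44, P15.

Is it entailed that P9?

P41  (by R9: P15)
P32  (by R13: P29)
P45  (by R18: P30, P42)
P43  (by R19: P32, P38, P6)
P7  (by R23: P3, P12)
P25  (by R26: P43)
P11  (by R8: P45, P29, P41)
P10  (by R25: P11, P7)
P22  (by R30: P10)
P40  (by R3: P22, P44)
P31  (by R24: P40, P25)
P21  (by R1: P31)
P9  (by R22: P21, P6)

Yes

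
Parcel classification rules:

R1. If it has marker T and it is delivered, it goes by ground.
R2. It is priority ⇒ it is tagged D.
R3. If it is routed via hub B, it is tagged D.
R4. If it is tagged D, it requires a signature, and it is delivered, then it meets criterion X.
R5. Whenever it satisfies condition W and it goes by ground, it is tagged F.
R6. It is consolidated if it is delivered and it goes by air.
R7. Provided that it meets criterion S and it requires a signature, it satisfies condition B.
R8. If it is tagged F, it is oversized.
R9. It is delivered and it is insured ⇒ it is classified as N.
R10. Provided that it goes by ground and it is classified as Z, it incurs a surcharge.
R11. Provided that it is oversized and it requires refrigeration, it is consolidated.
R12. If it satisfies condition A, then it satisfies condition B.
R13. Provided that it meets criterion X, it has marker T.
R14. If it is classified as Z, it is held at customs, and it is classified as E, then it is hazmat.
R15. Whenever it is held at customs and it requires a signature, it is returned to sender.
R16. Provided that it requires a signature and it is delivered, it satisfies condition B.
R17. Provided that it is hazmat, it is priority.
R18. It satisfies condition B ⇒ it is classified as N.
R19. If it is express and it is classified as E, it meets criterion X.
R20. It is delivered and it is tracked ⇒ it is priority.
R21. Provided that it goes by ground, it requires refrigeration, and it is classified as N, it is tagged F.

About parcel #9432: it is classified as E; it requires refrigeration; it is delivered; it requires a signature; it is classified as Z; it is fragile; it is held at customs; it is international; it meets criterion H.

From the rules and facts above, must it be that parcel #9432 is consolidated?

By R14 (it is classified as Z, it is held at customs, it is classified as E): it is hazmat.
By R16 (it requires a signature, it is delivered): it satisfies condition B.
By R17 (it is hazmat): it is priority.
By R18 (it satisfies condition B): it is classified as N.
By R2 (it is priority): it is tagged D.
By R4 (it is tagged D, it requires a signature, it is delivered): it meets criterion X.
By R13 (it meets criterion X): it has marker T.
By R1 (it has marker T, it is delivered): it goes by ground.
By R21 (it goes by ground, it requires refrigeration, it is classified as N): it is tagged F.
By R8 (it is tagged F): it is oversized.
By R11 (it is oversized, it requires refrigeration): it is consolidated.

Yes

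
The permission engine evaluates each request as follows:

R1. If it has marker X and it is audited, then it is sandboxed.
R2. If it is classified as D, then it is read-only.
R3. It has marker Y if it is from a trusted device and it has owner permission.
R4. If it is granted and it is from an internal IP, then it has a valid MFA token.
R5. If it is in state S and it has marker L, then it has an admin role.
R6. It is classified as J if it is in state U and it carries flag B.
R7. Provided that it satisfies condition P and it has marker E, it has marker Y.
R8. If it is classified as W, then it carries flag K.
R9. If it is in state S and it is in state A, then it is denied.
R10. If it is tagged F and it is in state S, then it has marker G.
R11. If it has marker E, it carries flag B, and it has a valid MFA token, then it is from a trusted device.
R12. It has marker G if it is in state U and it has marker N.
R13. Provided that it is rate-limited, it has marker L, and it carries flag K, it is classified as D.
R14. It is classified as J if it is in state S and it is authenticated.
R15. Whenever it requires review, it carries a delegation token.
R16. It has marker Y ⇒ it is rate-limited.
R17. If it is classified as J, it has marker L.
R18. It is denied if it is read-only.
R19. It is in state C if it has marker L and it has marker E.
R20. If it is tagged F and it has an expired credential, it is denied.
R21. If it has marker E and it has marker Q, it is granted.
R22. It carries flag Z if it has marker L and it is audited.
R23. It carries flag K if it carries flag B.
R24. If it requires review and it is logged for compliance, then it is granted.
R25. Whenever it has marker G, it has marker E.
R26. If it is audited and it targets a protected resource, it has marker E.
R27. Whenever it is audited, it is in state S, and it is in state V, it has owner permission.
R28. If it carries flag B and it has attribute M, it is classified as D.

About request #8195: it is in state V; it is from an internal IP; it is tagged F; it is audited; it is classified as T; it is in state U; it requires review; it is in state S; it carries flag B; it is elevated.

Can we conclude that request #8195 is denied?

Forward chaining from the given facts derives: is classified as J, has marker G, carries a delegation token, has marker L, carries flag Z, carries flag K, has marker E, has owner permission, has an admin role, is in state C.
Rules concluding "it is denied": R9 needs "it is in state A"; R18 needs "it is read-only"; R20 needs "it has an expired credential" — none of these are established.

No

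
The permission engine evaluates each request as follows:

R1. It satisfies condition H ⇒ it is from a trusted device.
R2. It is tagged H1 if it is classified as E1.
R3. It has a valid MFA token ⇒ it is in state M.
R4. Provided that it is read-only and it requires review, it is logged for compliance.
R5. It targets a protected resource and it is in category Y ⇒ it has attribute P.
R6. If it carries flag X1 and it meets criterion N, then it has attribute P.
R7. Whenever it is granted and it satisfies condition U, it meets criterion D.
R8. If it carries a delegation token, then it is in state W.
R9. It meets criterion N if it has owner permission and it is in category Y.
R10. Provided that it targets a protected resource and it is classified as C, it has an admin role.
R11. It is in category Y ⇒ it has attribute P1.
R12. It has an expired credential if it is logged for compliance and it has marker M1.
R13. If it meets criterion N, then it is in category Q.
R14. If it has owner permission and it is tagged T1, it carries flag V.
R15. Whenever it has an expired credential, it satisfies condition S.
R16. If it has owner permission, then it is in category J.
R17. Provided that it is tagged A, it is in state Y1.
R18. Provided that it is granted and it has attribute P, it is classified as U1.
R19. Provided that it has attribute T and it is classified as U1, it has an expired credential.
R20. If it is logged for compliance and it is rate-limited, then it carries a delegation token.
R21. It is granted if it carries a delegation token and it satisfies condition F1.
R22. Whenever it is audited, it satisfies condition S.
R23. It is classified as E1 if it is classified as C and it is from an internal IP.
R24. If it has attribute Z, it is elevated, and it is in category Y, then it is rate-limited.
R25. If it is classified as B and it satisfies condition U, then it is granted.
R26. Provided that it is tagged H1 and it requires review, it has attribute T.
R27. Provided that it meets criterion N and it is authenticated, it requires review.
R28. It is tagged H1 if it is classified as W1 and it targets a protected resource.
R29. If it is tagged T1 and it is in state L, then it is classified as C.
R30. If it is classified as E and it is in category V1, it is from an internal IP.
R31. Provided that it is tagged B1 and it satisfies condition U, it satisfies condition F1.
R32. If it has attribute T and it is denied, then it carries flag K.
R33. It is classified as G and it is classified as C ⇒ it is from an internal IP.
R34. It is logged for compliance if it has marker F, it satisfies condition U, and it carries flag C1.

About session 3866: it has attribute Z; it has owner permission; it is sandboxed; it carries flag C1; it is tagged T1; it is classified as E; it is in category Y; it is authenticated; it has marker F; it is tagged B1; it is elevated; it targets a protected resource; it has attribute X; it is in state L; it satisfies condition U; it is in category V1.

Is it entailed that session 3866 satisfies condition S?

By R5 (it targets a protected resource, it is in category Y): it has attribute P.
By R9 (it has owner permission, it is in category Y): it meets criterion N.
By R24 (it has attribute Z, it is elevated, it is in category Y): it is rate-limited.
By R27 (it meets criterion N, it is authenticated): it requires review.
By R29 (it is tagged T1, it is in state L): it is classified as C.
By R30 (it is classified as E, it is in category V1): it is from an internal IP.
By R31 (it is tagged B1, it satisfies condition U): it satisfies condition F1.
By R34 (it has marker F, it satisfies condition U, it carries flag C1): it is logged for compliance.
By R20 (it is logged for compliance, it is rate-limited): it carries a delegation token.
By R21 (it carries a delegation token, it satisfies condition F1): it is granted.
By R23 (it is classified as C, it is from an internal IP): it is classified as E1.
By R2 (it is classified as E1): it is tagged H1.
By R18 (it is granted, it has attribute P): it is classified as U1.
By R26 (it is tagged H1, it requires review): it has attribute T.
By R19 (it has attribute T, it is classified as U1): it has an expired credential.
By R15 (it has an expired credential): it satisfies condition S.

Yes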